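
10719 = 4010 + 6709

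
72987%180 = 87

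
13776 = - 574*(-24 ) 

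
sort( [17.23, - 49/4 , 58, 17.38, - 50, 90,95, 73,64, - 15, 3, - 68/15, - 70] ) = [ - 70, - 50, - 15, - 49/4,- 68/15 , 3, 17.23 , 17.38,  58,  64, 73,  90, 95] 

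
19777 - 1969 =17808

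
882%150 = 132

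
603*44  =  26532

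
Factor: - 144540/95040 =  - 2^( - 4 )*3^( - 1)*73^1=- 73/48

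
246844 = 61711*4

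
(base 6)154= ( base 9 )77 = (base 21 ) 37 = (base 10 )70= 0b1000110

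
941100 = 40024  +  901076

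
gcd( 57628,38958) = 2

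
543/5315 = 543/5315 = 0.10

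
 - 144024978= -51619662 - 92405316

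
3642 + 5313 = 8955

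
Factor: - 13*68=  - 884 = - 2^2 * 13^1*17^1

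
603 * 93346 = 56287638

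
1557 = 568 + 989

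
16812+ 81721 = 98533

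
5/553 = 5/553 = 0.01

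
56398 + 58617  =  115015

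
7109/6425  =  1 + 684/6425 = 1.11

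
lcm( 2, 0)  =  0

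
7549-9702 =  - 2153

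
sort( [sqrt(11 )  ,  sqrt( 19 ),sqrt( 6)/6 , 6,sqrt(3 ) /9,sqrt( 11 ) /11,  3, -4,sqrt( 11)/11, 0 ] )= [  -  4, 0 , sqrt( 3 ) /9,  sqrt( 11)/11,sqrt( 11 ) /11 , sqrt ( 6)/6,3, sqrt( 11 ),  sqrt ( 19),  6] 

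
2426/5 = 485 + 1/5= 485.20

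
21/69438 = 7/23146 = 0.00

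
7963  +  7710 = 15673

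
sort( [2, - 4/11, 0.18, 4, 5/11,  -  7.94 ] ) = [-7.94, - 4/11, 0.18, 5/11, 2, 4]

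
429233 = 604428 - 175195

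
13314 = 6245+7069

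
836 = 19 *44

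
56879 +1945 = 58824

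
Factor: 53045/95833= 5^1*47^( -1)*103^2*2039^(  -  1)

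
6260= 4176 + 2084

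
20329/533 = 20329/533 = 38.14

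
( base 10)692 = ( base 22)19a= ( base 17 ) 26C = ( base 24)14k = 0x2b4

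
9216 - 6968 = 2248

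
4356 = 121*36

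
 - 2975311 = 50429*( - 59)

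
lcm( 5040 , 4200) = 25200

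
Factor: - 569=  - 569^1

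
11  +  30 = 41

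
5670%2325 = 1020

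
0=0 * 8091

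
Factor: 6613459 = 17^1*389027^1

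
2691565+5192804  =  7884369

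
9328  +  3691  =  13019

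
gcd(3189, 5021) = 1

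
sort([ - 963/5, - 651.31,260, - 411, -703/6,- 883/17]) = [ - 651.31, - 411, - 963/5, - 703/6, - 883/17,260]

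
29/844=29/844  =  0.03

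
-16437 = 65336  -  81773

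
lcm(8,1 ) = 8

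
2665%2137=528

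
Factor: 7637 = 7^1*1091^1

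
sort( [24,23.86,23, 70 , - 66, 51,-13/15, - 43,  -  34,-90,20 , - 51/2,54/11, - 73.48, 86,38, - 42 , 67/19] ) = [ - 90, - 73.48, - 66,-43, - 42, - 34, -51/2, - 13/15,67/19,54/11, 20 , 23,23.86,24,38,51,70,86 ]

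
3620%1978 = 1642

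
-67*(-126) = 8442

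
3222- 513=2709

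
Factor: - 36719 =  - 73^1 * 503^1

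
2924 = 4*731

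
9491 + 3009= 12500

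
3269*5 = 16345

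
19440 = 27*720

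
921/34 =27  +  3/34 = 27.09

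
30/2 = 15 = 15.00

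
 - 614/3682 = -1 + 1534/1841 = -0.17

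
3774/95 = 39 + 69/95 = 39.73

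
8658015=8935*969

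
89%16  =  9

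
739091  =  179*4129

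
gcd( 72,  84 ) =12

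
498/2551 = 498/2551 = 0.20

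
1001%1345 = 1001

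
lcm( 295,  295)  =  295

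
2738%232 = 186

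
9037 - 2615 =6422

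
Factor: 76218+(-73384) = 2^1*13^1*109^1 = 2834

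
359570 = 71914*5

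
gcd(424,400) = 8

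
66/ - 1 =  - 66/1 = - 66.00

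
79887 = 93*859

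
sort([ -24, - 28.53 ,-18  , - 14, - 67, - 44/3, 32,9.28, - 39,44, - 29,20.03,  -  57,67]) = [ - 67, - 57, - 39, - 29, - 28.53, - 24, - 18, - 44/3, - 14, 9.28, 20.03,32,44,67 ]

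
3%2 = 1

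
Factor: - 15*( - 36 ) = 540 = 2^2*3^3*5^1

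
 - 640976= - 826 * 776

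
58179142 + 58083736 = 116262878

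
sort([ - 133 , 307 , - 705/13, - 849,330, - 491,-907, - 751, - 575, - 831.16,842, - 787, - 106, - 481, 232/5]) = [ - 907,-849, - 831.16, - 787, - 751,  -  575, - 491, - 481, - 133  ,-106,-705/13,232/5  ,  307, 330,842] 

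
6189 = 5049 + 1140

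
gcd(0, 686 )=686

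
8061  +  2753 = 10814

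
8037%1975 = 137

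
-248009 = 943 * ( - 263 ) 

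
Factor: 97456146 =2^1*3^1*43^1*377737^1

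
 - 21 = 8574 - 8595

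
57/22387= 57/22387 =0.00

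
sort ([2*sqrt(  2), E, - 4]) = [ - 4, E, 2 *sqrt (2)] 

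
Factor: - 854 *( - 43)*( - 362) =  - 2^2 * 7^1*43^1 * 61^1*181^1 = - 13293364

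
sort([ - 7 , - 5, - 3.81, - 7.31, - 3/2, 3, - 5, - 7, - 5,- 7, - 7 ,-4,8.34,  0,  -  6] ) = [ - 7.31,  -  7,-7,- 7, - 7, - 6,-5,- 5, - 5, - 4,  -  3.81,-3/2, 0,3,8.34]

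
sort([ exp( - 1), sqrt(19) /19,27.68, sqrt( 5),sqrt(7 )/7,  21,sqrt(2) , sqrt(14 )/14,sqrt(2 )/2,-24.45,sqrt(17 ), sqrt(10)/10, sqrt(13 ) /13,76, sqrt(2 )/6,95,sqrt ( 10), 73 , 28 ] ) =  [-24.45,sqrt( 19 ) /19, sqrt(2 )/6, sqrt(14 )/14,sqrt(13 ) /13, sqrt(10 )/10,exp(-1 ), sqrt(7 ) /7,sqrt(2) /2 , sqrt( 2 ),sqrt( 5 ), sqrt(10),sqrt( 17), 21,27.68,28,73,76,  95] 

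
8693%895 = 638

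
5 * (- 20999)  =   - 104995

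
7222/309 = 23+115/309 = 23.37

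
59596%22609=14378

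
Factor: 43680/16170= 2^4 * 7^ (-1) *11^( - 1)*13^1 = 208/77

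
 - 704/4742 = -1 + 2019/2371 = - 0.15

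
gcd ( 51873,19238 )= 1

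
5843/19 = 307 + 10/19  =  307.53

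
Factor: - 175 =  - 5^2*7^1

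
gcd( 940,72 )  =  4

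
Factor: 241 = 241^1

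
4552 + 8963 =13515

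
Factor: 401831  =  19^1*21149^1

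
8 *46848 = 374784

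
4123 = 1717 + 2406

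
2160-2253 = - 93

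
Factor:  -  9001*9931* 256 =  - 2^8 * 9001^1*9931^1 =- 22883566336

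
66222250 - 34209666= 32012584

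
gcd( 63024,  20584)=8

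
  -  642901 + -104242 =-747143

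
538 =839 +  - 301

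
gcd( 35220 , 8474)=2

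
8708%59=35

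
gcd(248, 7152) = 8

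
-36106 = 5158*( - 7 )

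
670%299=72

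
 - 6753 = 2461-9214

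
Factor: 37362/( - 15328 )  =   - 2^ (-4 )*3^1*13^1 = - 39/16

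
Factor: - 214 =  - 2^1 *107^1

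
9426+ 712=10138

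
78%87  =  78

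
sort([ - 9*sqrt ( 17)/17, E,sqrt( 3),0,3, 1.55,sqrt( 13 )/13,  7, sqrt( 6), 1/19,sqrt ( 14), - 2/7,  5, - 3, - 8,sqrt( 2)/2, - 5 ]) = [  -  8, - 5, - 3,-9*sqrt(17 ) /17, -2/7,0, 1/19,sqrt (13 )/13, sqrt(2)/2, 1.55, sqrt(3 ), sqrt( 6),E,3 , sqrt( 14),5,7 ] 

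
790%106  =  48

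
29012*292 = 8471504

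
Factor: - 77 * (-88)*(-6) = -2^4*3^1*7^1*11^2 =-40656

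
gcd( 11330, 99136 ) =2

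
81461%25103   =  6152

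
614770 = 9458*65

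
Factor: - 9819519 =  - 3^1*647^1*5059^1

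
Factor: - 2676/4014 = - 2^1*3^( - 1 ) = - 2/3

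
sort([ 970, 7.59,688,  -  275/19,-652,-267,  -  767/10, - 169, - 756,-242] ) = [-756,-652, - 267, -242 ,-169, - 767/10,- 275/19,7.59, 688, 970 ] 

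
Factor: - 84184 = -2^3*17^1*619^1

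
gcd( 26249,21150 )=1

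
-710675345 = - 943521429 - -232846084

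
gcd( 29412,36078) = 6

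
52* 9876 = 513552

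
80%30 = 20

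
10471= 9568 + 903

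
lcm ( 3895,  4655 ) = 190855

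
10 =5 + 5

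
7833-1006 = 6827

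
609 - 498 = 111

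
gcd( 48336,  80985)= 3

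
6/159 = 2/53= 0.04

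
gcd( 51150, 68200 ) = 17050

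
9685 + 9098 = 18783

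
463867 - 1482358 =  - 1018491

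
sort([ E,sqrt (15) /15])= [ sqrt(15)/15,E ]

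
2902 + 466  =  3368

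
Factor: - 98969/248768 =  - 2^( -6 ) * 13^(  -  1) * 331^1 = -331/832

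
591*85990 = 50820090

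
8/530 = 4/265 =0.02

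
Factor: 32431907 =32431907^1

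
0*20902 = 0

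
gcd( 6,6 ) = 6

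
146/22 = 6 + 7/11  =  6.64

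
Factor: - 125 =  - 5^3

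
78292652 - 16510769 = 61781883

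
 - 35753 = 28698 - 64451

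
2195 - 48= 2147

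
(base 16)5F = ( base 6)235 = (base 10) 95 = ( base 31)32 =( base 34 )2r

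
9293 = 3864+5429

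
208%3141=208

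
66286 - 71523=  - 5237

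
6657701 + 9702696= 16360397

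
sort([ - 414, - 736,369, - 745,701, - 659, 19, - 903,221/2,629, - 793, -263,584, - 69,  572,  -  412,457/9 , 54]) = [ - 903, - 793, -745, - 736, - 659,- 414, - 412, - 263, - 69,19,457/9,54,221/2,369, 572, 584, 629,701 ]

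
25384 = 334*76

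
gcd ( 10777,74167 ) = 1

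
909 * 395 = 359055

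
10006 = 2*5003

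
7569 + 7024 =14593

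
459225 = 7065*65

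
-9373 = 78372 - 87745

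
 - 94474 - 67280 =-161754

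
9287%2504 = 1775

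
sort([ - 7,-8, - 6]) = [ - 8, - 7,-6]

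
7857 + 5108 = 12965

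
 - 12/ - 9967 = 12/9967= 0.00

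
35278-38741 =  - 3463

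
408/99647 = 408/99647=0.00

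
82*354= 29028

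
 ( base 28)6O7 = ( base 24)987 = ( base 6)40531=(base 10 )5383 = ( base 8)12407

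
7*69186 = 484302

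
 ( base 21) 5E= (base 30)3T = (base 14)87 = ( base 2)1110111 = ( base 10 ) 119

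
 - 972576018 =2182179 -974758197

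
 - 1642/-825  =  1642/825 = 1.99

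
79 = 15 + 64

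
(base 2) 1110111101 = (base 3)1022110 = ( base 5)12312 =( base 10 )957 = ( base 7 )2535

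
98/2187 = 98/2187=0.04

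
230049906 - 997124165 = -767074259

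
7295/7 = 1042 + 1/7=1042.14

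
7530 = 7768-238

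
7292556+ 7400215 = 14692771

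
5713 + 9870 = 15583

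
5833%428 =269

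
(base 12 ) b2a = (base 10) 1618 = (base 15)72D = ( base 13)976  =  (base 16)652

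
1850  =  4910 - 3060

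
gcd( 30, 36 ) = 6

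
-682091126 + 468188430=  -  213902696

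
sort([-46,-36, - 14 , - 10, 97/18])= [ - 46,  -  36 , -14, - 10, 97/18 ] 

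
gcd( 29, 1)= 1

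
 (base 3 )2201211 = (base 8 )3711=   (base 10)1993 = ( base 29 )2al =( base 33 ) 1RD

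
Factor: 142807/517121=161/583 = 7^1 * 11^ ( - 1)*23^1*53^( - 1 )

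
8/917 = 8/917 = 0.01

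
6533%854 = 555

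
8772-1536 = 7236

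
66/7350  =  11/1225 = 0.01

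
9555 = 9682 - 127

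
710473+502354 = 1212827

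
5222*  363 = 1895586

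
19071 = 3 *6357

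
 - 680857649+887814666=206957017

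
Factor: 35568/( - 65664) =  - 13/24 = - 2^( - 3) * 3^ ( - 1)*13^1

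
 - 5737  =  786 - 6523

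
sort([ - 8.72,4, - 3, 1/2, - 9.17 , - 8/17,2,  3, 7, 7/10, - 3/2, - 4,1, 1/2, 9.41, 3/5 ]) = [ - 9.17, - 8.72, - 4, - 3, - 3/2, - 8/17,1/2,1/2,3/5, 7/10,1, 2, 3, 4,7, 9.41]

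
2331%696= 243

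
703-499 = 204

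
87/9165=29/3055 = 0.01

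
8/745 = 8/745  =  0.01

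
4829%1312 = 893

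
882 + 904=1786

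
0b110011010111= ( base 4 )303113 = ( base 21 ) 79B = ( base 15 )e92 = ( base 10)3287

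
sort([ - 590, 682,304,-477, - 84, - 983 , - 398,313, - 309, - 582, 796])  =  [  -  983,- 590,-582, - 477, - 398, - 309, - 84,304,313,  682,796]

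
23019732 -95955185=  - 72935453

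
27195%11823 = 3549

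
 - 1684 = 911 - 2595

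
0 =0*91401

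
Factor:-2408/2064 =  - 2^( - 1 ) * 3^( - 1 )*7^1 = -7/6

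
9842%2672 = 1826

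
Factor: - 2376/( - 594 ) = 4 = 2^2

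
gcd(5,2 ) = 1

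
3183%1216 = 751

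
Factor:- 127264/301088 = -41/97 = - 41^1*97^( - 1 ) 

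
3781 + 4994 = 8775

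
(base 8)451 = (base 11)250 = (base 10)297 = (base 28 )ah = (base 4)10221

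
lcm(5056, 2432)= 192128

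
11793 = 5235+6558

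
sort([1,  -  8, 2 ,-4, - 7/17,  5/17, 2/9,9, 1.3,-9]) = [ - 9,-8 , - 4, - 7/17, 2/9, 5/17, 1, 1.3 , 2, 9 ] 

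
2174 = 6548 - 4374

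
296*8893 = 2632328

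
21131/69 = 306 + 17/69 = 306.25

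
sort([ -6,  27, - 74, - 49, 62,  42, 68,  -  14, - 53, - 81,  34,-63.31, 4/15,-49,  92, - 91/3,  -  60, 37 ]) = [ - 81, - 74, - 63.31, - 60, - 53, - 49 ,-49, - 91/3, - 14, - 6, 4/15, 27, 34, 37,42,62, 68,92] 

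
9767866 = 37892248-28124382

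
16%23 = 16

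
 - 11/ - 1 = 11 + 0/1= 11.00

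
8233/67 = 8233/67=122.88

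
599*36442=21828758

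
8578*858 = 7359924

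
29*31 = 899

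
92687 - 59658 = 33029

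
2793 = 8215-5422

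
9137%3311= 2515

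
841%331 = 179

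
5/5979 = 5/5979 = 0.00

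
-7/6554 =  - 7/6554 = - 0.00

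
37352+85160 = 122512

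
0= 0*921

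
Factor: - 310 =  - 2^1*5^1 * 31^1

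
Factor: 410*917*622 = 2^2* 5^1*7^1*41^1 * 131^1*311^1 = 233853340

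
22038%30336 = 22038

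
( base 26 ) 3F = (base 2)1011101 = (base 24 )3l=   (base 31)30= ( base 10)93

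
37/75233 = 37/75233 = 0.00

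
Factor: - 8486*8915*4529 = -2^1*5^1*7^1*647^1 *1783^1*4243^1 = - 342631033010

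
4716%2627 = 2089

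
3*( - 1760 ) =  - 5280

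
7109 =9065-1956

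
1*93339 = 93339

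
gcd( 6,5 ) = 1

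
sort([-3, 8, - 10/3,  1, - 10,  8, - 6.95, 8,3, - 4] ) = [-10,-6.95,-4  , - 10/3, -3, 1, 3, 8, 8, 8 ]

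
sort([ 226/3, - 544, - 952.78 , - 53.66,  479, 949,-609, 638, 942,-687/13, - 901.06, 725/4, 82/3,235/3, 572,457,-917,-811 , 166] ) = [ - 952.78, - 917, - 901.06, - 811, - 609,  -  544, - 53.66  , - 687/13,82/3, 226/3, 235/3,166, 725/4,457, 479, 572, 638, 942, 949 ]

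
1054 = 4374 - 3320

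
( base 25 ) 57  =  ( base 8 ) 204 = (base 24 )5c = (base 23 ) 5H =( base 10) 132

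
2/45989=2/45989 = 0.00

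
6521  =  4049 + 2472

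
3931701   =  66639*59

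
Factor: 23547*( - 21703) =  - 511040541 = - 3^1*11^1 * 47^1*167^1*1973^1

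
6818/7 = 974 =974.00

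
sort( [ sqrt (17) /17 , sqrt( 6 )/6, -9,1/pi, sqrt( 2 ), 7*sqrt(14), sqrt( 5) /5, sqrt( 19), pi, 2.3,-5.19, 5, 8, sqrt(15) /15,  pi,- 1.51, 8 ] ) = [ - 9, - 5.19,-1.51,  sqrt( 17) /17,  sqrt(15) /15 , 1/pi, sqrt( 6) /6, sqrt(5) /5 , sqrt( 2) , 2.3,pi, pi,sqrt(19),  5, 8,8,7 * sqrt( 14 )] 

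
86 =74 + 12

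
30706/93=330+16/93 = 330.17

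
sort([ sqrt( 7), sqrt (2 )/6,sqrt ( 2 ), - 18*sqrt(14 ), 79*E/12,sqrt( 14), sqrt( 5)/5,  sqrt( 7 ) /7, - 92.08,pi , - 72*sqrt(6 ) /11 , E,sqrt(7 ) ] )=[  -  92.08 , - 18 * sqrt( 14 ) , - 72*sqrt( 6 ) /11, sqrt (2 ) /6,sqrt( 7) /7,sqrt( 5 ) /5,sqrt( 2),sqrt( 7 ),sqrt(7 ) , E, pi,sqrt ( 14),79*E/12 ]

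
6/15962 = 3/7981= 0.00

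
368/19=19 + 7/19 = 19.37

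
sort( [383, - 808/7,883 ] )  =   [-808/7, 383,883] 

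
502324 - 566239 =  - 63915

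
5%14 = 5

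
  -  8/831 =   -  1 + 823/831 = - 0.01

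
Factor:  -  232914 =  - 2^1*3^1*11^1*3529^1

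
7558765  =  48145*157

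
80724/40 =2018 +1/10=2018.10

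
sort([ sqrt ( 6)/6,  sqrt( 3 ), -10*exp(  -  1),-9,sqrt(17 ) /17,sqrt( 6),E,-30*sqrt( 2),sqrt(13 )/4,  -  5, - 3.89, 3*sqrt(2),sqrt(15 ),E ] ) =[ - 30*sqrt(2), - 9, - 5, - 3.89, - 10*exp( -1 ), sqrt(17 )/17,  sqrt (6 ) /6,sqrt( 13)/4, sqrt(3 ), sqrt( 6 ), E,E,sqrt(15 ),3*sqrt (2 ) ]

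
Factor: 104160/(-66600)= - 2^2*3^(-1)*5^( - 1)*7^1 *31^1*37^( - 1) =- 868/555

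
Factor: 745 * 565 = 420925 = 5^2*113^1*149^1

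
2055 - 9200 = -7145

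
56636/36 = 1573 + 2/9=1573.22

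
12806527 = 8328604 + 4477923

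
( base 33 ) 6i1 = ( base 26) ae5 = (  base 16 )1BD9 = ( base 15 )21a4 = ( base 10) 7129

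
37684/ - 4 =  - 9421/1 = -9421.00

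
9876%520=516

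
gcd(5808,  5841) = 33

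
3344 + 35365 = 38709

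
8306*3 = 24918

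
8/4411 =8/4411 = 0.00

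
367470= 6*61245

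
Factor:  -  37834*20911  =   -2^1*11^1*1901^1*18917^1 = - 791146774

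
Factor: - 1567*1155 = -3^1 * 5^1*7^1*11^1*1567^1= - 1809885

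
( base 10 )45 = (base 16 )2d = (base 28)1H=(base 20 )25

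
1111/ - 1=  -1111 + 0/1=-  1111.00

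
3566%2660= 906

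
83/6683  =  83/6683 = 0.01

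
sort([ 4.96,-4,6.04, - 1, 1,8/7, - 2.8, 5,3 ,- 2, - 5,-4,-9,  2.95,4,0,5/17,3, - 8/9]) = [ - 9, - 5, - 4, - 4, -2.8,- 2, - 1,-8/9,0  ,  5/17,1,8/7 , 2.95,3,3,4, 4.96,5,6.04 ] 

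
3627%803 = 415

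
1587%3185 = 1587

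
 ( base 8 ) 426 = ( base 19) ec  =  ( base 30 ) 98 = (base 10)278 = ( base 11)233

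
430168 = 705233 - 275065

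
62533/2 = 62533/2=31266.50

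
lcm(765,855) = 14535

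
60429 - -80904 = 141333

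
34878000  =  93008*375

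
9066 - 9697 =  - 631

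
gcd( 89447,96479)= 1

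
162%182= 162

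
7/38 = 7/38 = 0.18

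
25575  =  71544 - 45969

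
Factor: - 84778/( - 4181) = 2^1* 19^1 * 23^1*37^ ( - 1)*97^1*113^ ( - 1)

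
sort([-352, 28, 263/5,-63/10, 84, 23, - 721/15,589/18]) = [ - 352, - 721/15, - 63/10, 23,  28,  589/18, 263/5 , 84 ] 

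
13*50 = 650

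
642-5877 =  - 5235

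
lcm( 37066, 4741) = 407726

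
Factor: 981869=7^1*17^1 * 37^1*223^1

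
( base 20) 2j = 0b111011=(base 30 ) 1t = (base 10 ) 59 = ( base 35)1o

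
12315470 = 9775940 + 2539530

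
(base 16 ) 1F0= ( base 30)GG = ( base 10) 496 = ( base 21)12D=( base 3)200101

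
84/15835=84/15835 = 0.01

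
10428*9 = 93852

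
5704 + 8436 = 14140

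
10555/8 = 1319+3/8=1319.38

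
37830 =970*39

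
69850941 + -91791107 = - 21940166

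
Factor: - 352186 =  - 2^1*293^1* 601^1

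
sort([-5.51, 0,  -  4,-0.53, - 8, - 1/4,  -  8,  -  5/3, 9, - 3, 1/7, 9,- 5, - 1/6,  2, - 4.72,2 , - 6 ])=[ - 8 , - 8,  -  6, - 5.51, -5, - 4.72,  -  4, -3, - 5/3,-0.53 , - 1/4, - 1/6, 0, 1/7,2,2, 9,9 ] 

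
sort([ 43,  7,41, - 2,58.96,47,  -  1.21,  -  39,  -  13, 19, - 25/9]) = [ - 39,  -  13,  -  25/9,  -  2, - 1.21, 7,19,41, 43,47,58.96 ] 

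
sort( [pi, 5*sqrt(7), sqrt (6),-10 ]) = [-10,sqrt(6),pi, 5* sqrt( 7 ) ] 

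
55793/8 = 6974 + 1/8 = 6974.12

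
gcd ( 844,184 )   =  4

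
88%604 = 88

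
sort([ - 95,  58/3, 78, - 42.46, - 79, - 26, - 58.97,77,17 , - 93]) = [ - 95, - 93, -79, - 58.97, - 42.46, - 26,17, 58/3,77,78 ]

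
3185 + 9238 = 12423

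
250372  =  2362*106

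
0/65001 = 0 = 0.00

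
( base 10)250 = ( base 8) 372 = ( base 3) 100021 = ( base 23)ak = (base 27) 97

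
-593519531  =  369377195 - 962896726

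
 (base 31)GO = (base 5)4040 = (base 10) 520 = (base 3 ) 201021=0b1000001000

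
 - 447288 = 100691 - 547979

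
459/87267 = 153/29089 = 0.01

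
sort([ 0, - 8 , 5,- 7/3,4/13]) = [ - 8,-7/3 , 0,4/13, 5]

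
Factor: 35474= 2^1*17737^1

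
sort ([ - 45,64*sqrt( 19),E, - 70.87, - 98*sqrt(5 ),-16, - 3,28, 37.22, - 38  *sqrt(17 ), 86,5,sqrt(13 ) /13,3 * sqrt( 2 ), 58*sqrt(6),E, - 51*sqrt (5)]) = [- 98*  sqrt ( 5 ), -38 *sqrt( 17 ),-51*sqrt(5 ),-70.87, - 45,  -  16, - 3, sqrt( 13 ) /13, E,E,3 * sqrt(2),5,  28 , 37.22 , 86,58*sqrt( 6 ) , 64*sqrt(19 ) ] 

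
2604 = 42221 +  - 39617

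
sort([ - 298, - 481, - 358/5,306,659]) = [ - 481,-298, - 358/5,306,659]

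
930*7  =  6510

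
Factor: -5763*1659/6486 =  - 2^( - 1)*3^1*7^1 * 17^1 *23^(-1) * 47^(  -  1) * 79^1 *113^1 = - 3186939/2162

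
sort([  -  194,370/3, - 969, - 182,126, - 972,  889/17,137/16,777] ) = [ - 972, - 969, - 194, - 182,137/16, 889/17, 370/3 , 126,777 ]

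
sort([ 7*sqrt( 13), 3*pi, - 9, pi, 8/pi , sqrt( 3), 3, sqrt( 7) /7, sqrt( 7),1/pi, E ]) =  [ - 9, 1/pi, sqrt(7) /7,sqrt(3 ) , 8/pi, sqrt( 7), E, 3, pi, 3*pi,7* sqrt(13) ]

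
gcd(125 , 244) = 1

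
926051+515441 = 1441492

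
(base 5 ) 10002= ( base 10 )627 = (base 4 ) 21303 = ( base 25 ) 102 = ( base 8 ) 1163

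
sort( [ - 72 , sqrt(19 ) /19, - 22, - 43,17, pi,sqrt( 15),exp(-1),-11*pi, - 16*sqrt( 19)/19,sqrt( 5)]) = [-72, -43, -11* pi,  -  22, - 16*sqrt(19 ) /19,sqrt(19)/19, exp( - 1), sqrt(5),pi, sqrt(15),17] 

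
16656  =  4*4164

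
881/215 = 881/215= 4.10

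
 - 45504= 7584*(  -  6 )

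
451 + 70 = 521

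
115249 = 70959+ 44290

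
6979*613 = 4278127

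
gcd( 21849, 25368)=3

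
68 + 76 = 144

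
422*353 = 148966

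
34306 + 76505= 110811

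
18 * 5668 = 102024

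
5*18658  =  93290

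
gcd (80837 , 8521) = 1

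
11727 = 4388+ 7339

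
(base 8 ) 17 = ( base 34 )F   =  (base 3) 120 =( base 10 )15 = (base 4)33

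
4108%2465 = 1643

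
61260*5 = 306300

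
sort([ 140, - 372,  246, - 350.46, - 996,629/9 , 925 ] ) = [ - 996, - 372, - 350.46,629/9,140,246,925] 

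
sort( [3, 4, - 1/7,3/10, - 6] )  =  [ - 6, - 1/7,3/10, 3,4]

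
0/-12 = 0/1=-0.00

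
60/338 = 30/169=0.18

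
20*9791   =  195820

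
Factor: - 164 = - 2^2*41^1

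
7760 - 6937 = 823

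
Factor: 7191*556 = 3998196 = 2^2*3^2*17^1*47^1*139^1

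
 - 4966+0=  - 4966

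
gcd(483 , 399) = 21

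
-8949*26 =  - 232674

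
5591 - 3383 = 2208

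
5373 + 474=5847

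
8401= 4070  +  4331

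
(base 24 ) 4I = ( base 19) 60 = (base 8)162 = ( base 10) 114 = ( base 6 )310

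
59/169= 59/169 = 0.35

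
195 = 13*15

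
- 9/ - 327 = 3/109 = 0.03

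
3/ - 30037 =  - 3/30037=   -0.00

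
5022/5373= 186/199 = 0.93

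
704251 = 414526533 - 413822282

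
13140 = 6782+6358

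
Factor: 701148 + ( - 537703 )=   5^1 * 97^1*337^1 = 163445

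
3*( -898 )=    - 2694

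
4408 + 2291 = 6699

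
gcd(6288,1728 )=48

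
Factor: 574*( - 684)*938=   -  2^4*3^2 * 7^2*19^1*41^1 *67^1  =  - 368273808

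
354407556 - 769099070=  - 414691514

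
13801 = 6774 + 7027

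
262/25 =10  +  12/25=10.48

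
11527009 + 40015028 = 51542037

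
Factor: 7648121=13^1 * 23^1 * 25579^1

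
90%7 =6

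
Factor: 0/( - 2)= 0= 0^1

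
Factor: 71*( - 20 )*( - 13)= 18460 = 2^2*5^1*13^1*71^1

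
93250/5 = 18650 = 18650.00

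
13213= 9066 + 4147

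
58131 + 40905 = 99036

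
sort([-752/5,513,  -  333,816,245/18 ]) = [ - 333 , - 752/5,245/18, 513, 816]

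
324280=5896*55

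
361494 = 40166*9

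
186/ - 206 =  - 93/103 = -0.90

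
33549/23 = 33549/23 = 1458.65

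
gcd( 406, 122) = 2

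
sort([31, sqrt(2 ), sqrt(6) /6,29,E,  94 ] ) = [ sqrt ( 6)/6,sqrt(2 ),E, 29 , 31, 94]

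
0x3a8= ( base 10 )936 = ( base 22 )1kc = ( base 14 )4AC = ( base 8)1650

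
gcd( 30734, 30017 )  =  1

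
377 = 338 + 39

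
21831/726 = 7277/242  =  30.07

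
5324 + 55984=61308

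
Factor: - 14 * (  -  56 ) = 784= 2^4*7^2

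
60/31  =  1 + 29/31 = 1.94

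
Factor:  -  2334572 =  - 2^2*409^1*1427^1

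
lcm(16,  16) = 16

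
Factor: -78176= - 2^5*7^1  *349^1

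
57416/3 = 19138+2/3 = 19138.67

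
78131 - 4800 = 73331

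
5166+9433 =14599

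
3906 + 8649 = 12555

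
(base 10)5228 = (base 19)e93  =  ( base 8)12154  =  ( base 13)24C2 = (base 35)49d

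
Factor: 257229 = 3^3*7^1 *1361^1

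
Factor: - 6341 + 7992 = 1651 = 13^1*127^1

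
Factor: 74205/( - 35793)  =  -85/41 = - 5^1* 17^1*41^( - 1)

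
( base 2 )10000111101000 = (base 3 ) 102220111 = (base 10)8680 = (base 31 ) 910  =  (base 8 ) 20750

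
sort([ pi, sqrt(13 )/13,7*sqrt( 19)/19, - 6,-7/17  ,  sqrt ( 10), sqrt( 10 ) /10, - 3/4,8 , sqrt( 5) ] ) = [ - 6 , - 3/4 ,-7/17,sqrt( 13) /13,sqrt( 10)/10,7*sqrt(19 ) /19,sqrt( 5 ),pi,sqrt(10 ),8 ]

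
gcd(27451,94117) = 1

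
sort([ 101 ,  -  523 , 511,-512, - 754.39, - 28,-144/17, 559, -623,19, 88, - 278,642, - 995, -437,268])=[ - 995, -754.39, - 623, -523, - 512 , - 437 , - 278 , - 28, - 144/17,19,88,101,  268,511 , 559, 642]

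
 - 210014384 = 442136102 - 652150486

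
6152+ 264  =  6416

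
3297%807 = 69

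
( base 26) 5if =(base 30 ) 48n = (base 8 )7427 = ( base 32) 3on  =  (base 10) 3863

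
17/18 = 17/18 = 0.94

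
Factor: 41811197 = 41811197^1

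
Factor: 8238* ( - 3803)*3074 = -96305696436 = -2^2*3^1*29^1*53^1*1373^1*3803^1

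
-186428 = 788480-974908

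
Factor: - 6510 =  - 2^1 * 3^1*5^1*7^1*31^1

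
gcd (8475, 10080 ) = 15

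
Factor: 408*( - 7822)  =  -2^4*3^1*17^1*3911^1 =- 3191376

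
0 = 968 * 0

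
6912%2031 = 819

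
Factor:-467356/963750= - 2^1*3^(- 1)*5^( - 4)*31^1 * 257^(- 1 ) * 3769^1=-233678/481875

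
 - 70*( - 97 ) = 6790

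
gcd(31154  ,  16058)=74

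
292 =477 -185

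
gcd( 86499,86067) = 9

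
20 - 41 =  - 21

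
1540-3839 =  - 2299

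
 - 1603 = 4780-6383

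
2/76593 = 2/76593 =0.00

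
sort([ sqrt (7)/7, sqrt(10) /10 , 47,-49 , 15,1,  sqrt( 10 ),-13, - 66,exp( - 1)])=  [ - 66, - 49, - 13,sqrt (10 )/10,exp (-1),sqrt( 7)/7,1 , sqrt (10),15,47] 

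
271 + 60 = 331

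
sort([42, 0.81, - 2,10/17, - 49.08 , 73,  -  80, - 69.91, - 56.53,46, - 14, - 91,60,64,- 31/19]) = [-91,  -  80, - 69.91, - 56.53,-49.08, - 14, - 2, - 31/19,  10/17, 0.81, 42,46,60,64, 73]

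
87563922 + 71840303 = 159404225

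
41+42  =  83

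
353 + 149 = 502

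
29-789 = - 760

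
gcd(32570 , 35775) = 5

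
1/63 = 1/63 = 0.02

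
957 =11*87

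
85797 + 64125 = 149922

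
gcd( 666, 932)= 2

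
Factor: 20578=2^1*10289^1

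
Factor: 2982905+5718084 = 11^2*71909^1 = 8700989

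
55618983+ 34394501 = 90013484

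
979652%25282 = 18936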